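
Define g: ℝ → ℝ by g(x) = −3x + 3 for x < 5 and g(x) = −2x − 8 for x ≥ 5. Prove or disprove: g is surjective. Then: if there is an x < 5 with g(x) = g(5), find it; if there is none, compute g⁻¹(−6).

Both pieces are strictly decreasing (slopes −3 and −2), so each is injective on its own interval.
The left piece maps (−∞, 5) onto (−12, ∞); the right piece maps [5, ∞) onto (−∞, −18].
The union (−12, ∞) ∪ (−∞, −18] omits the interval between −12 and −18; in particular −12 has no preimage. So g is not surjective.
Because the two images are disjoint, no x < 5 has g(x) = g(5), so we compute g⁻¹(−6): −6 lies in (−12, ∞), so solve −3x + 3 = −6: x = (−6 − 3)/(−3) = 3.

3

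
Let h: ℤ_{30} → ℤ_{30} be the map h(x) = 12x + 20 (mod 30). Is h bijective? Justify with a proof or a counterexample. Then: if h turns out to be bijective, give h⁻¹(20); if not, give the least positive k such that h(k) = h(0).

Recall: h is injective if h(a) = h(b) implies a = b.
We have gcd(12, 30) = 6 > 1. Taking a = 0 and b = 5: h(0) = 20 and h(5) = 12·5 + 20 = 80 ≡ 20 (mod 30).
So h(0) = h(5) while 0 ≠ 5, thus h is not injective, hence not bijective.
Since h is not bijective, we find the least positive k with h(k) = h(0): this means 12k ≡ 0 (mod 30), i.e. 30 ∣ 12k. Since gcd(12, 30) = 6, dividing through by 6 this holds exactly when 5 ∣ 2k, and as gcd(2, 5) = 1, exactly when 5 ∣ k.
The smallest positive such k is 5.

5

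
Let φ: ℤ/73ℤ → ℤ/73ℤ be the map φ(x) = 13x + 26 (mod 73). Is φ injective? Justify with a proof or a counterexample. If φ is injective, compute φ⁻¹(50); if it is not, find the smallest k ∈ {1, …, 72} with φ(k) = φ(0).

58

If φ(u) = φ(v), then 13u ≡ 13v (mod 73). Because gcd(13, 73) = 1, we may cancel 13 to get u ≡ v (mod 73).
Hence φ is injective.
We now compute 13⁻¹ mod 73 explicitly. Euclid's algorithm: 73 = 5·13 + 8, 13 = 1·8 + 5, 8 = 1·5 + 3, 5 = 1·3 + 2, 3 = 1·2 + 1; back-substituting gives 1 = 45·13 − 8·73, so 13⁻¹ ≡ 45 (mod 73).
Since φ is injective, we compute φ⁻¹(50): solve 13x + 26 ≡ 50 (mod 73), i.e. 13x ≡ 24 (mod 73).
Multiplying by 13⁻¹ = 45 gives x ≡ 45·24 = 1080 = 14·73 + 58 ≡ 58 (mod 73).
Check: φ(58) = 13·58 + 26 = 780 = 10·73 + 50 ≡ 50 (mod 73).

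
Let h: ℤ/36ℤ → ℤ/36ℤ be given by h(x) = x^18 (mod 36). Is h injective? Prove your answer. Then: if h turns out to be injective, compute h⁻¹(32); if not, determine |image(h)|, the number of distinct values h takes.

4

h(2): Repeated squaring mod 36: 2^1 ≡ 2, 2^2 ≡ 2² = 4, 2^4 ≡ 4² = 16, 2^8 ≡ 16² = 256 ≡ 4, 2^16 ≡ 4² = 16. Since 18 = 16 + 2, 2^18 ≡ 16·4: 16·4 = 64 ≡ 28. So 2^18 ≡ 28 (mod 36).
h(4): Repeated squaring mod 36: 4^1 ≡ 4, 4^2 ≡ 4² = 16, 4^4 ≡ 16² = 256 ≡ 4, 4^8 ≡ 4² = 16, 4^16 ≡ 16² = 256 ≡ 4. Since 18 = 16 + 2, 4^18 ≡ 4·16: 4·16 = 64 ≡ 28. So 4^18 ≡ 28 (mod 36).
So h(2) = h(4) = 28 while 2 ≠ 4, hence h is not injective.
Since h is not injective, we determine |image(h)|. Computing x^18 mod 36 for each x (by repeated squaring, reducing mod 36 at every step), the values h(0), h(1), …, h(35) are: 0, 1, 28, 9, 28, 1, 0, 1, 28, 9, 28, 1, 0, 1, 28, 9, 28, 1, 0, 1, 28, 9, 28, 1, 0, 1, 28, 9, 28, 1, 0, 1, 28, 9, 28, 1.
The distinct values are {0, 1, 9, 28}; there are 4 of them.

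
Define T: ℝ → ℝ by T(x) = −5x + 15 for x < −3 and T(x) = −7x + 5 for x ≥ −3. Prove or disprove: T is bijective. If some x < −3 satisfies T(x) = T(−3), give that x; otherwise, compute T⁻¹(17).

-12/7

Both pieces are strictly decreasing (slopes −5 and −7), so each is injective on its own interval.
The left piece maps (−∞, −3) onto (30, ∞); the right piece maps [−3, ∞) onto (−∞, 26].
The images leave a gap (30 has no preimage), so T is not surjective, hence not bijective.
Because the two images are disjoint, no x < −3 has T(x) = T(−3), so we compute T⁻¹(17): 17 lies in (−∞, 26], so solve −7x + 5 = 17: x = (17 − 5)/(−7) = −12/7.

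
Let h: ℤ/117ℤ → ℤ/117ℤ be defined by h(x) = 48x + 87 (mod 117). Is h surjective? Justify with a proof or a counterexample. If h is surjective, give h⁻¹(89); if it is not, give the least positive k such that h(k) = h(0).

Since gcd(48, 117) = 3, we have 48x ≡ 0 (mod 3) for all x, so h(x) ≡ 0 (mod 3).
But 1 ≢ 0 (mod 3), so 1 ∈ ℤ/117ℤ has no preimage. So h is not surjective.
Since h is not surjective, we find the least positive k with h(k) = h(0): this means 48k ≡ 0 (mod 117), i.e. 117 ∣ 48k. Since gcd(48, 117) = 3, dividing through by 3 this holds exactly when 39 ∣ 16k, and as gcd(16, 39) = 1, exactly when 39 ∣ k.
The smallest positive such k is 39.

39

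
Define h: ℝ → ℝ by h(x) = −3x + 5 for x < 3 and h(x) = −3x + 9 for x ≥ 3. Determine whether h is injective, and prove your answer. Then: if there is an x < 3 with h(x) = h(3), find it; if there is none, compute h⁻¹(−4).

Both pieces are strictly decreasing (slopes −3 and −3), so each is injective on its own interval.
The left piece maps (−∞, 3) onto (−4, ∞); the right piece maps [3, ∞) onto (−∞, 0].
These images overlap. In particular h(3) = 0 (right piece), and solving −3x + 5 = 0 on the left piece gives x = 5/3 < 3.
So h(5/3) = h(3) with 5/3 ≠ 3, and h is not injective. This x = 5/3 is the requested value below 3.

5/3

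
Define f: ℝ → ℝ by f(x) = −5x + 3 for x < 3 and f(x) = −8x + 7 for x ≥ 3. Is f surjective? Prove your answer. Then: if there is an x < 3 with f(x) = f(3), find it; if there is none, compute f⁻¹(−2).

Both pieces are strictly decreasing (slopes −5 and −8), so each is injective on its own interval.
The left piece maps (−∞, 3) onto (−12, ∞); the right piece maps [3, ∞) onto (−∞, −17].
The union (−12, ∞) ∪ (−∞, −17] omits the interval between −12 and −17; in particular −12 has no preimage. So f is not surjective.
Because the two images are disjoint, no x < 3 has f(x) = f(3), so we compute f⁻¹(−2): −2 lies in (−12, ∞), so solve −5x + 3 = −2: x = (−2 − 3)/(−5) = 1.

1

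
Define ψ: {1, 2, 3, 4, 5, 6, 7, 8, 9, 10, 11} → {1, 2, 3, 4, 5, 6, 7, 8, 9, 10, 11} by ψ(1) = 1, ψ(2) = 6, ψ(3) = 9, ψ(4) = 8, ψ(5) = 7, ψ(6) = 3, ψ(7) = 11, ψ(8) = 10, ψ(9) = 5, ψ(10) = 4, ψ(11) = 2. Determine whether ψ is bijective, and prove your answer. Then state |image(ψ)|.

The values 1, 6, 9, 8, 7, 3, 11, 10, 5, 4, 2 are a permutation of {1, 2, 3, 4, 5, 6, 7, 8, 9, 10, 11}: each element appears exactly once.
So ψ is injective and surjective, hence bijective.
The image of ψ is {1, 2, 3, 4, 5, 6, 7, 8, 9, 10, 11}, which has 11 elements.

11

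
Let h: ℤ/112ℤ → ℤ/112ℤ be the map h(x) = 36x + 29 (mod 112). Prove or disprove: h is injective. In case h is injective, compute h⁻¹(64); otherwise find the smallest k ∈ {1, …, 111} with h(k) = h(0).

28

By definition, h is injective if h(u) = h(v) implies u = v.
We have gcd(36, 112) = 4 > 1. Taking u = 0 and v = 28: h(0) = 29 and h(28) = 36·28 + 29 = 1037 ≡ 29 (mod 112).
So h(0) = h(28) while 0 ≠ 28, therefore h is not injective.
Since h is not injective, we find the least positive k with h(k) = h(0): this means 36k ≡ 0 (mod 112), i.e. 112 ∣ 36k. Since gcd(36, 112) = 4, dividing through by 4 this holds exactly when 28 ∣ 9k, and as gcd(9, 28) = 1, exactly when 28 ∣ k.
The smallest positive such k is 28.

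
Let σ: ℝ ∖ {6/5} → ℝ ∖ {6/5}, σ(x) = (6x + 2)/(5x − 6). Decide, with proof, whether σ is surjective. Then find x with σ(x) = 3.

For any y ≠ 6/5, solving y(5x − 6) = 6x + 2 for x gives a well-defined x ≠ 6/5. So σ is surjective.
Solving σ(x) = 3: cross-multiplying gives 6x + 2 = 3(5x − 6), which rearranges to −9x = −20, so x = 20/9.

20/9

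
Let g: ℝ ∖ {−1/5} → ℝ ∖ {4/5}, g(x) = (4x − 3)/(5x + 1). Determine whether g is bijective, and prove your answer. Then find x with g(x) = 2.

Suppose g(s) = g(t). Cross-multiplying: (4s − 3)(5t + 1) = (4t − 3)(5s + 1).
Expanding both sides and cancelling the symmetric terms leaves 19·(s − t) = 0. Since 19 ≠ 0, s = t. So g is injective.
For any y ≠ 4/5, solving y(5x + 1) = 4x − 3 for x gives a well-defined x ≠ −1/5. So g is surjective.
Thus g is bijective.
Solving g(x) = 2: cross-multiplying gives 4x − 3 = 2(5x + 1), which rearranges to −6x = 5, so x = −5/6.

-5/6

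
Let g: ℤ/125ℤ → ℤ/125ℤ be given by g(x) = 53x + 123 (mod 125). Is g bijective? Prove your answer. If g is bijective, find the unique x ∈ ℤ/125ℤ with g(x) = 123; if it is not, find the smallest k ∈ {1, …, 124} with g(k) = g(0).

0

If g(a) = g(b), then 53a ≡ 53b (mod 125). Because gcd(53, 125) = 1, we may cancel 53 to get a ≡ b (mod 125).
We now compute 53⁻¹ mod 125 explicitly. Euclid's algorithm: 125 = 2·53 + 19, 53 = 2·19 + 15, 19 = 1·15 + 4, 15 = 3·4 + 3, 4 = 1·3 + 1; back-substituting gives 1 = 92·53 − 39·125, so 53⁻¹ ≡ 92 (mod 125).
Then y ↦ 92(y − 123) is a two-sided inverse to g, so every y ∈ ℤ/125ℤ has a preimage.
Hence g is bijective.
Since g is bijective, we find g⁻¹(123): we need 53x ≡ 123 − 123 ≡ 0 (mod 125). Using 53⁻¹ = 92: x ≡ 92·0 = 0, so x = 0.
Check: g(0) = 53·0 + 123 = 123 ≡ 123 (mod 125).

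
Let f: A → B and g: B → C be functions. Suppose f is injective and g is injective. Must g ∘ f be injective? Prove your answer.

injective

Suppose (g ∘ f)(s) = (g ∘ f)(t), i.e. g(f(s)) = g(f(t)).
Since g is injective, f(s) = f(t). Since f is injective, s = t. Hence g ∘ f is injective.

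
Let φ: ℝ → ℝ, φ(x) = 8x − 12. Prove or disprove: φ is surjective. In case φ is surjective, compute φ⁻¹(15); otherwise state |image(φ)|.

For any y ∈ ℝ, x = (y + 12)/8 satisfies φ(x) = y.
So φ is surjective.
Since φ is surjective, we compute φ⁻¹(15) = (15 + 12)/8 = 27/8.

27/8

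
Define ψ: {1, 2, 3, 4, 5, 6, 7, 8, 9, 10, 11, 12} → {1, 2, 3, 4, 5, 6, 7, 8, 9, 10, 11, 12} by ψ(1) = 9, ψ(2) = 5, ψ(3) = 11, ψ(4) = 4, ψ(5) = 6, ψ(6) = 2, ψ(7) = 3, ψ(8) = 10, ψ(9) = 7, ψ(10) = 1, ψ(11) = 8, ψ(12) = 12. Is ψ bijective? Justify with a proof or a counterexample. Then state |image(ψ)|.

12

The values 9, 5, 11, 4, 6, 2, 3, 10, 7, 1, 8, 12 are a permutation of {1, 2, 3, 4, 5, 6, 7, 8, 9, 10, 11, 12}: each element appears exactly once.
So ψ is injective and surjective, hence bijective.
The image of ψ is {1, 2, 3, 4, 5, 6, 7, 8, 9, 10, 11, 12}, which has 12 elements.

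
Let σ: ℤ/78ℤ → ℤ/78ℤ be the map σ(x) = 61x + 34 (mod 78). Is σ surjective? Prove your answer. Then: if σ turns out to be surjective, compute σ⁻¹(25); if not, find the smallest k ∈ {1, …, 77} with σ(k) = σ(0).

Since gcd(61, 78) = 1, 61 is invertible modulo 78. Euclid's algorithm: 78 = 1·61 + 17, 61 = 3·17 + 10, 17 = 1·10 + 7, 10 = 1·7 + 3, 7 = 2·3 + 1; back-substituting gives 1 = 55·61 − 43·78, so 61⁻¹ ≡ 55 (mod 78).
For any y ∈ ℤ/78ℤ, x = 55(y − 34) mod 78 satisfies σ(x) = 61·55(y − 34) + 34 ≡ y (since 61·55 ≡ 1 mod 78). So every y has a preimage.
Therefore σ is surjective.
Since σ is surjective, we compute σ⁻¹(25): solve 61x + 34 ≡ 25 (mod 78), i.e. 61x ≡ 69 (mod 78).
Multiplying by 61⁻¹ = 55 gives x ≡ 55·69 = 3795 = 48·78 + 51 ≡ 51 (mod 78).
Check: σ(51) = 61·51 + 34 = 3145 = 40·78 + 25 ≡ 25 (mod 78).

51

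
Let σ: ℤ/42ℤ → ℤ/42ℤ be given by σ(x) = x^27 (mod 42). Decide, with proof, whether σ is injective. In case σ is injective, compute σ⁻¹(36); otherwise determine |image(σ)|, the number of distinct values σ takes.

σ(2): Repeated squaring mod 42: 2^1 ≡ 2, 2^2 ≡ 2² = 4, 2^4 ≡ 4² = 16, 2^8 ≡ 16² = 256 ≡ 4, 2^16 ≡ 4² = 16. Since 27 = 16 + 8 + 2 + 1, 2^27 ≡ 16·4·4·2: 16·4 = 64 ≡ 22, then 22·4 = 88 ≡ 4, then 4·2 = 8. So 2^27 ≡ 8 (mod 42).
σ(8): Repeated squaring mod 42: 8^1 ≡ 8, 8^2 ≡ 8² = 64 ≡ 22, 8^4 ≡ 22² = 484 ≡ 22, 8^8 ≡ 22² = 484 ≡ 22, 8^16 ≡ 22² = 484 ≡ 22. Since 27 = 16 + 8 + 2 + 1, 8^27 ≡ 22·22·22·8: 22·22 = 484 ≡ 22, then 22·22 = 484 ≡ 22, then 22·8 = 176 ≡ 8. So 8^27 ≡ 8 (mod 42).
So σ(2) = σ(8) = 8 while 2 ≠ 8, so σ is not injective.
Since σ is not injective, we determine |image(σ)|. Computing x^27 mod 42 for each x (by repeated squaring, reducing mod 42 at every step), the values σ(0), σ(1), …, σ(41) are: 0, 1, 8, 27, 22, 41, 6, 7, 8, 15, 34, 29, 6, 13, 14, 15, 22, 41, 36, 13, 20, 21, 22, 29, 6, 1, 20, 27, 28, 29, 36, 13, 8, 27, 34, 35, 36, 1, 20, 15, 34, 41.
The distinct values are {0, 1, 6, 7, 8, 13, 14, 15, 20, 21, 22, 27, 28, 29, 34, 35, 36, 41}; there are 18 of them.

18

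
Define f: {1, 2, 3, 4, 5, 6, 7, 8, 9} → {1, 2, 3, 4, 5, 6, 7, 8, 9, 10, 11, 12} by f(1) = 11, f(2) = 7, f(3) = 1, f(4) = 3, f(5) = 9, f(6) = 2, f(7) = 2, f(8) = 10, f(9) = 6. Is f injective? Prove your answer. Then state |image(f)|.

8

f(6) = 2 = f(7) with 6 ≠ 7, so f is not injective.
The image of f is {1, 2, 3, 6, 7, 9, 10, 11}, which has 8 elements.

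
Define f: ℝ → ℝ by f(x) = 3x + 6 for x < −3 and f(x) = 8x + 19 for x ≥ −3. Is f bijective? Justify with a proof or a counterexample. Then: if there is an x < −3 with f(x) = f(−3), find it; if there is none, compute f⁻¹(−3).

-11/3

Both pieces are strictly increasing (slopes 3 and 8), so each is injective on its own interval.
The left piece maps (−∞, −3) onto (−∞, −3); the right piece maps [−3, ∞) onto [−5, ∞).
These images overlap. In particular f(−3) = −5 (right piece), and solving 3x + 6 = −5 on the left piece gives x = −11/3 < −3.
So f(−11/3) = f(−3) with −11/3 ≠ −3, and f is not injective, hence not bijective. This x = −11/3 is the requested value below −3.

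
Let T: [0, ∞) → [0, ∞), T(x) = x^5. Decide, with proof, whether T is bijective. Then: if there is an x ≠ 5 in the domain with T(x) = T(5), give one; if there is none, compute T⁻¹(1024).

4

On [0, ∞), x ↦ x^5 is strictly increasing (injective) and for any y ∈ [0, ∞) the 5th root y^{1/5} lies in [0, ∞) (surjective). So T is bijective.
Since x ↦ x^5 is strictly increasing on [0, ∞), it is injective there, so no x ≠ 5 in the domain has T(x) = T(5). We therefore compute T⁻¹(1024) = 1024^{1/5} = 4 (indeed 4^5 = 1024).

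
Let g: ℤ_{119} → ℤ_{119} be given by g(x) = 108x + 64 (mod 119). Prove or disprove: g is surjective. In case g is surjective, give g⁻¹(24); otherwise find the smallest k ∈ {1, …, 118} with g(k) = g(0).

101

Recall: g is surjective if every y in the codomain equals g(x) for some x in the domain.
Since gcd(108, 119) = 1, 108 is invertible modulo 119. Euclid's algorithm: 119 = 1·108 + 11, 108 = 9·11 + 9, 11 = 1·9 + 2, 9 = 4·2 + 1; back-substituting gives 1 = 54·108 − 49·119, so 108⁻¹ ≡ 54 (mod 119).
For any y ∈ ℤ_{119}, x = 54(y − 64) mod 119 satisfies g(x) = 108·54(y − 64) + 64 ≡ y (since 108·54 ≡ 1 mod 119). So every y has a preimage.
Therefore g is surjective.
Since g is surjective, we compute g⁻¹(24): solve 108x + 64 ≡ 24 (mod 119), i.e. 108x ≡ 79 (mod 119).
Multiplying by 108⁻¹ = 54 gives x ≡ 54·79 = 4266 = 35·119 + 101 ≡ 101 (mod 119).
Check: g(101) = 108·101 + 64 = 10972 = 92·119 + 24 ≡ 24 (mod 119).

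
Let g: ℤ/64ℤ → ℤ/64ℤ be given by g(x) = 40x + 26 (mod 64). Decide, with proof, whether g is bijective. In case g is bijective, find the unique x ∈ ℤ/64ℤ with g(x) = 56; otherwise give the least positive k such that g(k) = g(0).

8

By definition, g is injective when g(a) = g(b) forces a = b.
We have gcd(40, 64) = 8 > 1. Taking a = 0 and b = 8: g(0) = 26 and g(8) = 40·8 + 26 = 346 ≡ 26 (mod 64).
So g(0) = g(8) while 0 ≠ 8, therefore g is not injective, hence not bijective.
Since g is not bijective, we find the least positive k with g(k) = g(0): this means 40k ≡ 0 (mod 64), i.e. 64 ∣ 40k. Since gcd(40, 64) = 8, dividing through by 8 this holds exactly when 8 ∣ 5k, and as gcd(5, 8) = 1, exactly when 8 ∣ k.
The smallest positive such k is 8.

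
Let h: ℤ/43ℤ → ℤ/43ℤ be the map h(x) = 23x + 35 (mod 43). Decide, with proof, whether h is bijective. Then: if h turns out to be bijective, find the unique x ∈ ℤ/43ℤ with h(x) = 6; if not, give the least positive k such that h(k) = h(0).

Recall: h is injective when h(x_1) = h(x_2) forces x_1 = x_2.
Suppose h(x_1) = h(x_2) in ℤ/43ℤ. Then 23x_1 + 35 ≡ 23x_2 + 35 (mod 43), therefore 23(x_1 − x_2) ≡ 0 (mod 43).
Since gcd(23, 43) = 1, 23 is invertible modulo 43, so x_1 − x_2 ≡ 0 (mod 43), i.e. x_1 = x_2.
We now compute 23⁻¹ mod 43 explicitly. Euclid's algorithm: 43 = 1·23 + 20, 23 = 1·20 + 3, 20 = 6·3 + 2, 3 = 1·2 + 1; back-substituting gives 1 = 15·23 − 8·43, so 23⁻¹ ≡ 15 (mod 43).
For any y ∈ ℤ/43ℤ, x = 15(y − 35) mod 43 satisfies h(x) = 23·15(y − 35) + 35 ≡ y (since 23·15 ≡ 1 mod 43). So every y has a preimage.
Hence h is bijective.
Since h is bijective, we find h⁻¹(6): we need 23x ≡ 6 − 35 ≡ 14 (mod 43). Using 23⁻¹ = 15: x ≡ 15·14 = 210 = 4·43 + 38, so x = 38.
Check: h(38) = 23·38 + 35 = 909 = 21·43 + 6 ≡ 6 (mod 43).

38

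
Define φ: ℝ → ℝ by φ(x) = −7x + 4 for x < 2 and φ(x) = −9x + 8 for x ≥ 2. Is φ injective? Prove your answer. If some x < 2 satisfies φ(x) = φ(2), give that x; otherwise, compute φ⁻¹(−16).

Both pieces are strictly decreasing (slopes −7 and −9), so each is injective on its own interval.
The left piece maps (−∞, 2) onto (−10, ∞); the right piece maps [2, ∞) onto (−∞, −10].
These images are disjoint, so no value is attained by both pieces. Hence φ is injective.
Because the two images are disjoint, no x < 2 has φ(x) = φ(2), so we compute φ⁻¹(−16): −16 lies in (−∞, −10], so solve −9x + 8 = −16: x = (−16 − 8)/(−9) = 8/3.

8/3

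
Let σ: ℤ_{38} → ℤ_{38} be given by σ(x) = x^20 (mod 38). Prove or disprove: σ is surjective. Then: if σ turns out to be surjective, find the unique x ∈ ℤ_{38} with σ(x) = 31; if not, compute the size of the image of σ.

σ(18): Repeated squaring mod 38: 18^1 ≡ 18, 18^2 ≡ 18² = 324 ≡ 20, 18^4 ≡ 20² = 400 ≡ 20, 18^8 ≡ 20² = 400 ≡ 20, 18^16 ≡ 20² = 400 ≡ 20. Since 20 = 16 + 4, 18^20 ≡ 20·20: 20·20 = 400 ≡ 20. So 18^20 ≡ 20 (mod 38).
σ(20): Repeated squaring mod 38: 20^1 ≡ 20, 20^2 ≡ 20² = 400 ≡ 20, 20^4 ≡ 20² = 400 ≡ 20, 20^8 ≡ 20² = 400 ≡ 20, 20^16 ≡ 20² = 400 ≡ 20. Since 20 = 16 + 4, 20^20 ≡ 20·20: 20·20 = 400 ≡ 20. So 20^20 ≡ 20 (mod 38).
So σ(18) = σ(20) = 20 while 18 ≠ 20, therefore σ is not injective.
A non-injective map from the 38-element set ℤ_{38} to itself takes at most 37 distinct values, so it cannot be surjective. So σ is not surjective.
Since σ is not surjective, we determine |image(σ)|. Computing x^20 mod 38 for each x (by repeated squaring, reducing mod 38 at every step), the values σ(0), σ(1), …, σ(37) are: 0, 1, 4, 9, 16, 25, 36, 11, 26, 5, 24, 7, 30, 17, 6, 35, 28, 23, 20, 19, 20, 23, 28, 35, 6, 17, 30, 7, 24, 5, 26, 11, 36, 25, 16, 9, 4, 1.
The distinct values are {0, 1, 4, 5, 6, 7, 9, 11, 16, 17, 19, 20, 23, 24, 25, 26, 28, 30, 35, 36}; there are 20 of them.

20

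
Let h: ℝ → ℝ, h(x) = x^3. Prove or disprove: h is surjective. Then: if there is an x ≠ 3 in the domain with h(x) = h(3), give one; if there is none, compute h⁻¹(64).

4

For any y ∈ ℝ, x = y^{1/3} ∈ ℝ gives h(x) = y, so h is surjective.
Since x ↦ x^3 is strictly increasing on ℝ, it is injective there, so no x ≠ 3 in the domain has h(x) = h(3). We therefore compute h⁻¹(64) = 64^{1/3} = 4 (indeed 4^3 = 64).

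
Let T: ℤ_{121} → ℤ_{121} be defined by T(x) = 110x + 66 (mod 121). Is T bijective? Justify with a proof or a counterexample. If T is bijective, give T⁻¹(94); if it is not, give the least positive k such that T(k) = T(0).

11

We have gcd(110, 121) = 11 > 1. Taking s = 0 and t = 11: T(0) = 66 and T(11) = 110·11 + 66 = 1276 ≡ 66 (mod 121).
So T(0) = T(11) while 0 ≠ 11, therefore T is not injective, hence not bijective.
Since T is not bijective, we find the least positive k with T(k) = T(0): this means 110k ≡ 0 (mod 121), i.e. 121 ∣ 110k. Since gcd(110, 121) = 11, dividing through by 11 this holds exactly when 11 ∣ 10k, and as gcd(10, 11) = 1, exactly when 11 ∣ k.
The smallest positive such k is 11.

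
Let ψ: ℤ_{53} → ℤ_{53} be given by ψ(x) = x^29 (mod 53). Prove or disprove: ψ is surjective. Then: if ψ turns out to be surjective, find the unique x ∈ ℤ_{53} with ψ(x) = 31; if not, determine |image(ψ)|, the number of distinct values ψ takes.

Since 53 is prime, the nonzero elements of ℤ_{53} form a cyclic group of order 52.
As gcd(29, 52) = 1, raising to the 29th power is a bijection on this group: if a^29 ≡ b^29 then (ab^{−1})^29 = 1, and the only element of order dividing gcd(29, 52) = 1 is 1, so a = b.
With ψ(0) = 0 this makes ψ injective on all of ℤ_{53}, hence bijective (finite equal-size domain and codomain). In particular ψ is surjective.
Since ψ is surjective, we find the preimage of 31. The inverse of x ↦ x^29 on (ℤ_{53})^× is x ↦ x^9, because 29·9 = 261 = 5·52 + 1 ≡ 1 (mod 52) and x^{52} = 1 for x ≠ 0 (Fermat). So ψ⁻¹(31) = 31^9 mod 53.
Repeated squaring mod 53: 31^1 ≡ 31, 31^2 ≡ 31² = 961 ≡ 7, 31^4 ≡ 7² = 49, 31^8 ≡ 49² = 2401 ≡ 16. Since 9 = 8 + 1, 31^9 ≡ 16·31: 16·31 = 496 ≡ 19. So 31^9 ≡ 19 (mod 53).
Hence ψ⁻¹(31) = 19.

19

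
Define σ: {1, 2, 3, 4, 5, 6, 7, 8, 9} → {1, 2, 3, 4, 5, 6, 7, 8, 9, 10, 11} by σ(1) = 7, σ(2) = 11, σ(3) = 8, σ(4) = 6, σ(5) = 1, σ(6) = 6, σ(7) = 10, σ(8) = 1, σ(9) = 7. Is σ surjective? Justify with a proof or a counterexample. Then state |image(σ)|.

No element maps to 2, so σ is not surjective.
The image of σ is {1, 6, 7, 8, 10, 11}, which has 6 elements.

6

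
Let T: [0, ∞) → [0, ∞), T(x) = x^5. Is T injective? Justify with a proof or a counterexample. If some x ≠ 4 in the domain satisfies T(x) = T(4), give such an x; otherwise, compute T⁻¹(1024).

4

On [0, ∞), x ↦ x^5 is strictly increasing, so T(s) = T(t) forces s = t. Hence T is injective.
Since x ↦ x^5 is strictly increasing on [0, ∞), it is injective there, so no x ≠ 4 in the domain has T(x) = T(4). We therefore compute T⁻¹(1024) = 1024^{1/5} = 4 (indeed 4^5 = 1024).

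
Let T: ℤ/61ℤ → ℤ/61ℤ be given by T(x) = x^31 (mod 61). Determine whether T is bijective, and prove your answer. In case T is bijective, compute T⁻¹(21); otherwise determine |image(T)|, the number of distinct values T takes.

40

Since 61 is prime, the nonzero elements of ℤ/61ℤ form a cyclic group of order 60.
As gcd(31, 60) = 1, raising to the 31st power is a bijection on this group: if a^31 ≡ b^31 then (ab^{−1})^31 = 1, and the only element of order dividing gcd(31, 60) = 1 is 1, so a = b.
With T(0) = 0 this makes T injective on all of ℤ/61ℤ, hence bijective (finite equal-size domain and codomain). In particular T is bijective.
Since T is bijective, we find the preimage of 21. The inverse of x ↦ x^31 on (ℤ/61ℤ)^× is x ↦ x^31, because 31·31 = 961 = 16·60 + 1 ≡ 1 (mod 60) and x^{60} = 1 for x ≠ 0 (Fermat). So T⁻¹(21) = 21^31 mod 61.
Repeated squaring mod 61: 21^1 ≡ 21, 21^2 ≡ 21² = 441 ≡ 14, 21^4 ≡ 14² = 196 ≡ 13, 21^8 ≡ 13² = 169 ≡ 47, 21^16 ≡ 47² = 2209 ≡ 13. Since 31 = 16 + 8 + 4 + 2 + 1, 21^31 ≡ 13·47·13·14·21: 13·47 = 611 ≡ 1, then 1·13 = 13, then 13·14 = 182 ≡ 60, then 60·21 = 1260 ≡ 40. So 21^31 ≡ 40 (mod 61).
Hence T⁻¹(21) = 40.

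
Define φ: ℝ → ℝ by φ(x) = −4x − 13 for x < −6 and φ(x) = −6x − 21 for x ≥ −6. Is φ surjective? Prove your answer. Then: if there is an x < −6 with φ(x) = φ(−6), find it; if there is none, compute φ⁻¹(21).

-7

Both pieces are strictly decreasing (slopes −4 and −6), so each is injective on its own interval.
The left piece maps (−∞, −6) onto (11, ∞); the right piece maps [−6, ∞) onto (−∞, 15].
The union (11, ∞) ∪ (−∞, 15] covers ℝ, so φ is surjective.
For the follow-up: the images overlap, so an x < −6 with φ(x) = φ(−6) exists. φ(−6) = 15; solving −4x − 13 = 15 for x < −6 gives x = (15 + 13)/(−4) = −7.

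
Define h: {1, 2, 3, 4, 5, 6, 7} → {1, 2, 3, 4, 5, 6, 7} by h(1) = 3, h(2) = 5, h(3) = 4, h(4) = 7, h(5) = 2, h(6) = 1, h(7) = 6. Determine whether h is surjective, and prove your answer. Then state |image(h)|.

Every element of the codomain has a preimage: 1 = h(6), 2 = h(5), 3 = h(1), 4 = h(3), 5 = h(2), 6 = h(7), 7 = h(4).
Therefore h is surjective.
The image of h is {1, 2, 3, 4, 5, 6, 7}, which has 7 elements.

7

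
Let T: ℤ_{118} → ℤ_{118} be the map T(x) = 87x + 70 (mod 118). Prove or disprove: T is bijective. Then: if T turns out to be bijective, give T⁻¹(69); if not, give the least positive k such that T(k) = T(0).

99

If T(u) = T(v), then 87u ≡ 87v (mod 118). Because gcd(87, 118) = 1, we may cancel 87 to get u ≡ v (mod 118).
We now compute 87⁻¹ mod 118 explicitly. Euclid's algorithm: 118 = 1·87 + 31, 87 = 2·31 + 25, 31 = 1·25 + 6, 25 = 4·6 + 1; back-substituting gives 1 = 19·87 − 14·118, so 87⁻¹ ≡ 19 (mod 118).
For any y ∈ ℤ_{118}, x = 19(y − 70) mod 118 satisfies T(x) = 87·19(y − 70) + 70 ≡ y (since 87·19 ≡ 1 mod 118). So every y has a preimage.
Therefore T is bijective.
Since T is bijective, we compute T⁻¹(69): solve 87x + 70 ≡ 69 (mod 118), i.e. 87x ≡ 117 (mod 118).
Multiplying by 87⁻¹ = 19 gives x ≡ 19·117 = 2223 = 18·118 + 99 ≡ 99 (mod 118).
Check: T(99) = 87·99 + 70 = 8683 = 73·118 + 69 ≡ 69 (mod 118).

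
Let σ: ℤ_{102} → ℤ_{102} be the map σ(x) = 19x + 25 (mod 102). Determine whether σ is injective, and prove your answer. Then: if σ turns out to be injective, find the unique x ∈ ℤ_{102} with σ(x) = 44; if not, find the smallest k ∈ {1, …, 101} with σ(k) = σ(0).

1

If σ(u) = σ(v), then 19u ≡ 19v (mod 102). Because gcd(19, 102) = 1, we may cancel 19 to get u ≡ v (mod 102).
Thus σ is injective.
We now compute 19⁻¹ mod 102 explicitly. Euclid's algorithm: 102 = 5·19 + 7, 19 = 2·7 + 5, 7 = 1·5 + 2, 5 = 2·2 + 1; back-substituting gives 1 = 43·19 − 8·102, so 19⁻¹ ≡ 43 (mod 102).
Since σ is injective, we compute σ⁻¹(44): solve 19x + 25 ≡ 44 (mod 102), i.e. 19x ≡ 19 (mod 102).
Multiplying by 19⁻¹ = 43 gives x ≡ 43·19 = 817 = 8·102 + 1 ≡ 1 (mod 102).
Check: σ(1) = 19·1 + 25 = 44 ≡ 44 (mod 102).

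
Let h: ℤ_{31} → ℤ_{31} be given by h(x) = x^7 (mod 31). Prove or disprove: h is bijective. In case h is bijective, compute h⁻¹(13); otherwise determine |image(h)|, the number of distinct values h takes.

11

Since 31 is prime, the nonzero elements of ℤ_{31} form a cyclic group of order 30.
As gcd(7, 30) = 1, raising to the 7th power is a bijection on this group: if a^7 ≡ b^7 then (ab^{−1})^7 = 1, and the only element of order dividing gcd(7, 30) = 1 is 1, so a = b.
With h(0) = 0 this makes h injective on all of ℤ_{31}, hence bijective (finite equal-size domain and codomain). In particular h is bijective.
Since h is bijective, we find the preimage of 13. The inverse of x ↦ x^7 on (ℤ_{31})^× is x ↦ x^13, because 7·13 = 91 = 3·30 + 1 ≡ 1 (mod 30) and x^{30} = 1 for x ≠ 0 (Fermat). So h⁻¹(13) = 13^13 mod 31.
Repeated squaring mod 31: 13^1 ≡ 13, 13^2 ≡ 13² = 169 ≡ 14, 13^4 ≡ 14² = 196 ≡ 10, 13^8 ≡ 10² = 100 ≡ 7. Since 13 = 8 + 4 + 1, 13^13 ≡ 7·10·13: 7·10 = 70 ≡ 8, then 8·13 = 104 ≡ 11. So 13^13 ≡ 11 (mod 31).
Hence h⁻¹(13) = 11.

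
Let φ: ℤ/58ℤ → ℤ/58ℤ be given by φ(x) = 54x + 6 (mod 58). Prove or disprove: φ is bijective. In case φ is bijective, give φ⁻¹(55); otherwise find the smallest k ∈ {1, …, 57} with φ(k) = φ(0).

By definition, φ is injective when φ(s) = φ(t) forces s = t.
We have gcd(54, 58) = 2 > 1. Taking s = 0 and t = 29: φ(0) = 6 and φ(29) = 54·29 + 6 = 1572 ≡ 6 (mod 58).
So φ(0) = φ(29) while 0 ≠ 29, hence φ is not injective, hence not bijective.
Since φ is not bijective, we find the least positive k with φ(k) = φ(0): this means 54k ≡ 0 (mod 58), i.e. 58 ∣ 54k. Since gcd(54, 58) = 2, dividing through by 2 this holds exactly when 29 ∣ 27k, and as gcd(27, 29) = 1, exactly when 29 ∣ k.
The smallest positive such k is 29.

29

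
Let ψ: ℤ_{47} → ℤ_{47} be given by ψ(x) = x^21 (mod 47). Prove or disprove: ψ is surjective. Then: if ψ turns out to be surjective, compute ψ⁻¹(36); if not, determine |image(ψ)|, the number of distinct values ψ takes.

8

Since 47 is prime, the nonzero elements of ℤ_{47} form a cyclic group of order 46.
As gcd(21, 46) = 1, raising to the 21st power is a bijection on this group: if s^21 ≡ t^21 then (st^{−1})^21 = 1, and the only element of order dividing gcd(21, 46) = 1 is 1, so s = t.
With ψ(0) = 0 this makes ψ injective on all of ℤ_{47}, hence bijective (finite equal-size domain and codomain). In particular ψ is surjective.
Since ψ is surjective, we find the preimage of 36. The inverse of x ↦ x^21 on (ℤ_{47})^× is x ↦ x^11, because 21·11 = 231 = 5·46 + 1 ≡ 1 (mod 46) and x^{46} = 1 for x ≠ 0 (Fermat). So ψ⁻¹(36) = 36^11 mod 47.
Repeated squaring mod 47: 36^1 ≡ 36, 36^2 ≡ 36² = 1296 ≡ 27, 36^4 ≡ 27² = 729 ≡ 24, 36^8 ≡ 24² = 576 ≡ 12. Since 11 = 8 + 2 + 1, 36^11 ≡ 12·27·36: 12·27 = 324 ≡ 42, then 42·36 = 1512 ≡ 8. So 36^11 ≡ 8 (mod 47).
Hence ψ⁻¹(36) = 8.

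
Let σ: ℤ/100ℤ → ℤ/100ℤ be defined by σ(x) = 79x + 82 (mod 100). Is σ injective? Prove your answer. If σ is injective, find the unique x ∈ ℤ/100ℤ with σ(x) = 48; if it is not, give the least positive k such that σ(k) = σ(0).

By definition, injectivity means: for all a, b in the domain, σ(a) = σ(b) implies a = b.
Suppose σ(a) = σ(b) in ℤ/100ℤ. Then 79a + 82 ≡ 79b + 82 (mod 100), hence 79(a − b) ≡ 0 (mod 100).
Since gcd(79, 100) = 1, 79 is invertible modulo 100, so a − b ≡ 0 (mod 100), i.e. a = b.
Hence σ is injective.
We now compute 79⁻¹ mod 100 explicitly. Euclid's algorithm: 100 = 1·79 + 21, 79 = 3·21 + 16, 21 = 1·16 + 5, 16 = 3·5 + 1; back-substituting gives 1 = 19·79 − 15·100, so 79⁻¹ ≡ 19 (mod 100).
Since σ is injective, we compute σ⁻¹(48): solve 79x + 82 ≡ 48 (mod 100), i.e. 79x ≡ 66 (mod 100).
Multiplying by 79⁻¹ = 19 gives x ≡ 19·66 = 1254 = 12·100 + 54 ≡ 54 (mod 100).
Check: σ(54) = 79·54 + 82 = 4348 = 43·100 + 48 ≡ 48 (mod 100).

54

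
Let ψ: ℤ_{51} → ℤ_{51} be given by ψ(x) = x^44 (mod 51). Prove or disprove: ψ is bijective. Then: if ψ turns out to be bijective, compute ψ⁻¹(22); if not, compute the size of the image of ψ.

10

ψ(1) = 1^44 = 1.
ψ(4): Repeated squaring mod 51: 4^1 ≡ 4, 4^2 ≡ 4² = 16, 4^4 ≡ 16² = 256 ≡ 1, 4^8 ≡ 1² = 1, 4^16 ≡ 1² = 1, 4^32 ≡ 1² = 1. Since 44 = 32 + 8 + 4, 4^44 ≡ 1·1·1: 1·1 = 1, then 1·1 = 1. So 4^44 ≡ 1 (mod 51).
So ψ(1) = ψ(4) = 1 while 1 ≠ 4, so ψ is not injective, hence not bijective.
Since ψ is not bijective, we determine |image(ψ)|. Computing x^44 mod 51 for each x (by repeated squaring, reducing mod 51 at every step), the values ψ(0), ψ(1), …, ψ(50) are: 0, 1, 16, 21, 1, 4, 30, 13, 16, 33, 13, 13, 21, 1, 4, 33, 1, 34, 18, 16, 4, 18, 4, 13, 30, 16, 16, 30, 13, 4, 18, 4, 16, 18, 34, 1, 33, 4, 1, 21, 13, 13, 33, 16, 13, 30, 4, 1, 21, 16, 1.
The distinct values are {0, 1, 4, 13, 16, 18, 21, 30, 33, 34}; there are 10 of them.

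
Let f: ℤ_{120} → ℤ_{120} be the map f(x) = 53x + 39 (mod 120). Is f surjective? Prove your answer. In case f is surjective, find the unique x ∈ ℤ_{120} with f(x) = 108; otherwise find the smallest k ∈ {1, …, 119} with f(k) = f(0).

By definition, surjectivity means every element of the codomain has a preimage under f.
Since gcd(53, 120) = 1, 53 is invertible modulo 120. Euclid's algorithm: 120 = 2·53 + 14, 53 = 3·14 + 11, 14 = 1·11 + 3, 11 = 3·3 + 2, 3 = 1·2 + 1; back-substituting gives 1 = 77·53 − 34·120, so 53⁻¹ ≡ 77 (mod 120).
Then y ↦ 77(y − 39) is a two-sided inverse to f, so every y ∈ ℤ_{120} has a preimage.
So f is surjective.
Since f is surjective, we find f⁻¹(108): we need 53x ≡ 108 − 39 ≡ 69 (mod 120). Using 53⁻¹ = 77: x ≡ 77·69 = 5313 = 44·120 + 33, so x = 33.
Check: f(33) = 53·33 + 39 = 1788 = 14·120 + 108 ≡ 108 (mod 120).

33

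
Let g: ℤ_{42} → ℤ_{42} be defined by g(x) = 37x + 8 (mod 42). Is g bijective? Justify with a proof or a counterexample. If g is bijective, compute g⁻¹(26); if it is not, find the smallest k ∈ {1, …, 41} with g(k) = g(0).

Suppose g(a) = g(b) in ℤ_{42}. Then 37a + 8 ≡ 37b + 8 (mod 42), therefore 37(a − b) ≡ 0 (mod 42).
Since gcd(37, 42) = 1, 37 is invertible modulo 42, thus a − b ≡ 0 (mod 42), i.e. a = b.
We now compute 37⁻¹ mod 42 explicitly. Euclid's algorithm: 42 = 1·37 + 5, 37 = 7·5 + 2, 5 = 2·2 + 1; back-substituting gives 1 = 25·37 − 22·42, so 37⁻¹ ≡ 25 (mod 42).
For any y ∈ ℤ_{42}, x = 25(y − 8) mod 42 satisfies g(x) = 37·25(y − 8) + 8 ≡ y (since 37·25 ≡ 1 mod 42). So every y has a preimage.
Hence g is bijective.
Since g is bijective, we compute g⁻¹(26): solve 37x + 8 ≡ 26 (mod 42), i.e. 37x ≡ 18 (mod 42).
Multiplying by 37⁻¹ = 25 gives x ≡ 25·18 = 450 = 10·42 + 30 ≡ 30 (mod 42).
Check: g(30) = 37·30 + 8 = 1118 = 26·42 + 26 ≡ 26 (mod 42).

30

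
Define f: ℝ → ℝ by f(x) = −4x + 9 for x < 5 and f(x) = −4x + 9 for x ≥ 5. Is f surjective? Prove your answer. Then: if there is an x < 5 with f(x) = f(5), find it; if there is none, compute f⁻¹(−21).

Both pieces are strictly decreasing (slopes −4 and −4), so each is injective on its own interval.
The left piece maps (−∞, 5) onto (−11, ∞); the right piece maps [5, ∞) onto (−∞, −11].
These images together cover ℝ, so f is surjective.
Because the two images are disjoint, no x < 5 has f(x) = f(5), so we compute f⁻¹(−21): −21 lies in (−∞, −11], so solve −4x + 9 = −21: x = (−21 − 9)/(−4) = 15/2.

15/2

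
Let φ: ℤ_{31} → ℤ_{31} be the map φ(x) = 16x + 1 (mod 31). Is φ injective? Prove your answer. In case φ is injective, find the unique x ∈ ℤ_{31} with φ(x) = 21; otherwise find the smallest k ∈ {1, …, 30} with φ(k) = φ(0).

If φ(u) = φ(v), then 16u ≡ 16v (mod 31). Because gcd(16, 31) = 1, we may cancel 16 to get u ≡ v (mod 31).
Hence φ is injective.
We now compute 16⁻¹ mod 31 explicitly. Euclid's algorithm: 31 = 1·16 + 15, 16 = 1·15 + 1; back-substituting gives 1 = 2·16 − 1·31, so 16⁻¹ ≡ 2 (mod 31).
Since φ is injective, we compute φ⁻¹(21): solve 16x + 1 ≡ 21 (mod 31), i.e. 16x ≡ 20 (mod 31).
Multiplying by 16⁻¹ = 2 gives x ≡ 2·20 = 40 = 1·31 + 9 ≡ 9 (mod 31).
Check: φ(9) = 16·9 + 1 = 145 = 4·31 + 21 ≡ 21 (mod 31).

9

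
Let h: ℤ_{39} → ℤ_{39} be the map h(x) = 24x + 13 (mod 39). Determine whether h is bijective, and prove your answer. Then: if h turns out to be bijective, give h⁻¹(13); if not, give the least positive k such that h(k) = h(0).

By definition, h is injective when h(x_1) = h(x_2) forces x_1 = x_2.
We have gcd(24, 39) = 3 > 1. Taking x_1 = 0 and x_2 = 13: h(0) = 13 and h(13) = 24·13 + 13 = 325 ≡ 13 (mod 39).
So h(0) = h(13) while 0 ≠ 13, thus h is not injective, hence not bijective.
Since h is not bijective, we find the least positive k with h(k) = h(0): this means 24k ≡ 0 (mod 39), i.e. 39 ∣ 24k. Since gcd(24, 39) = 3, dividing through by 3 this holds exactly when 13 ∣ 8k, and as gcd(8, 13) = 1, exactly when 13 ∣ k.
The smallest positive such k is 13.

13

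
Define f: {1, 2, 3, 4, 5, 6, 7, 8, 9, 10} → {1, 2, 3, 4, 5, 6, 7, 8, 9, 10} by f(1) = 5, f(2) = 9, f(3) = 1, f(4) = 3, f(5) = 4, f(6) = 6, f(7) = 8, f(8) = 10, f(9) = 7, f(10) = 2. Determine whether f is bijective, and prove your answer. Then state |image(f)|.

10

The values 5, 9, 1, 3, 4, 6, 8, 10, 7, 2 are a permutation of {1, 2, 3, 4, 5, 6, 7, 8, 9, 10}: each element appears exactly once.
So f is injective and surjective, hence bijective.
The image of f is {1, 2, 3, 4, 5, 6, 7, 8, 9, 10}, which has 10 elements.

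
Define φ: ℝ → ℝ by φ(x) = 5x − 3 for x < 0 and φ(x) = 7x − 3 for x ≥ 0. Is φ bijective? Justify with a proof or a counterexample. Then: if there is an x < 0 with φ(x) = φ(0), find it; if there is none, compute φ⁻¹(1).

4/7

Both pieces are strictly increasing (slopes 5 and 7), so each is injective on its own interval.
The left piece maps (−∞, 0) onto (−∞, −3); the right piece maps [0, ∞) onto [−3, ∞).
Since −3 = −3, the images partition ℝ: φ is injective and surjective, hence bijective.
Because the two images are disjoint, no x < 0 has φ(x) = φ(0), so we compute φ⁻¹(1): 1 lies in [−3, ∞), so solve 7x − 3 = 1: x = (1 + 3)/7 = 4/7.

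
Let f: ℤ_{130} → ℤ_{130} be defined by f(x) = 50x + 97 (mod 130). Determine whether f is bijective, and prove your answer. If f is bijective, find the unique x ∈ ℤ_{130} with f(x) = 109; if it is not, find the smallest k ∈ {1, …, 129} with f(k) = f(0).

13

Recall: injectivity means: for all a, b in the domain, f(a) = f(b) implies a = b.
We have gcd(50, 130) = 10 > 1. Taking a = 0 and b = 13: f(0) = 97 and f(13) = 50·13 + 97 = 747 ≡ 97 (mod 130).
So f(0) = f(13) while 0 ≠ 13, therefore f is not injective, hence not bijective.
Since f is not bijective, we find the least positive k with f(k) = f(0): this means 50k ≡ 0 (mod 130), i.e. 130 ∣ 50k. Since gcd(50, 130) = 10, dividing through by 10 this holds exactly when 13 ∣ 5k, and as gcd(5, 13) = 1, exactly when 13 ∣ k.
The smallest positive such k is 13.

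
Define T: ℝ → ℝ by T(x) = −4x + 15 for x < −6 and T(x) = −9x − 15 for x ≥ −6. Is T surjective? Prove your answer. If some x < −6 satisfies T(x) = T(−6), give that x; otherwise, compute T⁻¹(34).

-49/9

Both pieces are strictly decreasing (slopes −4 and −9), so each is injective on its own interval.
The left piece maps (−∞, −6) onto (39, ∞); the right piece maps [−6, ∞) onto (−∞, 39].
These images together cover ℝ, so T is surjective.
Because the two images are disjoint, no x < −6 has T(x) = T(−6), so we compute T⁻¹(34): 34 lies in (−∞, 39], so solve −9x − 15 = 34: x = (34 + 15)/(−9) = −49/9.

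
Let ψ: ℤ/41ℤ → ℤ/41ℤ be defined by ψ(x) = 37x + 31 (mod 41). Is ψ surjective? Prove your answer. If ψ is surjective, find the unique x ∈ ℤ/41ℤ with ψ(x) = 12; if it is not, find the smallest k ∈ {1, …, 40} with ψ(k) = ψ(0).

15

Since gcd(37, 41) = 1, 37 is invertible modulo 41. Euclid's algorithm: 41 = 1·37 + 4, 37 = 9·4 + 1; back-substituting gives 1 = 10·37 − 9·41, so 37⁻¹ ≡ 10 (mod 41).
Then y ↦ 10(y − 31) is a two-sided inverse to ψ, so every y ∈ ℤ/41ℤ has a preimage.
So ψ is surjective.
Since ψ is surjective, we compute ψ⁻¹(12): solve 37x + 31 ≡ 12 (mod 41), i.e. 37x ≡ 22 (mod 41).
Multiplying by 37⁻¹ = 10 gives x ≡ 10·22 = 220 = 5·41 + 15 ≡ 15 (mod 41).
Check: ψ(15) = 37·15 + 31 = 586 = 14·41 + 12 ≡ 12 (mod 41).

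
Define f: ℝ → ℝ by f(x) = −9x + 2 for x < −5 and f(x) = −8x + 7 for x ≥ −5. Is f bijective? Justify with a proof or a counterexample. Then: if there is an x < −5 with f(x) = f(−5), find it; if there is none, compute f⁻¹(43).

-9/2

Both pieces are strictly decreasing (slopes −9 and −8), so each is injective on its own interval.
The left piece maps (−∞, −5) onto (47, ∞); the right piece maps [−5, ∞) onto (−∞, 47].
Since 47 = 47, the images partition ℝ: f is injective and surjective, hence bijective.
Because the two images are disjoint, no x < −5 has f(x) = f(−5), so we compute f⁻¹(43): 43 lies in (−∞, 47], so solve −8x + 7 = 43: x = (43 − 7)/(−8) = −9/2.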